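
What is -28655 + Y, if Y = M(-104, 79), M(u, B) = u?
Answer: -28759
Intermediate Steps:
Y = -104
-28655 + Y = -28655 - 104 = -28759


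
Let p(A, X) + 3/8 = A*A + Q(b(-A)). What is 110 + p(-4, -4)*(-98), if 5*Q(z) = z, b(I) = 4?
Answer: -29993/20 ≈ -1499.7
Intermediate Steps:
Q(z) = z/5
p(A, X) = 17/40 + A**2 (p(A, X) = -3/8 + (A*A + (1/5)*4) = -3/8 + (A**2 + 4/5) = -3/8 + (4/5 + A**2) = 17/40 + A**2)
110 + p(-4, -4)*(-98) = 110 + (17/40 + (-4)**2)*(-98) = 110 + (17/40 + 16)*(-98) = 110 + (657/40)*(-98) = 110 - 32193/20 = -29993/20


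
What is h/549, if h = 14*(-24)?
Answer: -112/183 ≈ -0.61202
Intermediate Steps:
h = -336
h/549 = -336/549 = -336*1/549 = -112/183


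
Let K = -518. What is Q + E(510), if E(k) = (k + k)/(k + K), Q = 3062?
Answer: 5869/2 ≈ 2934.5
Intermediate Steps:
E(k) = 2*k/(-518 + k) (E(k) = (k + k)/(k - 518) = (2*k)/(-518 + k) = 2*k/(-518 + k))
Q + E(510) = 3062 + 2*510/(-518 + 510) = 3062 + 2*510/(-8) = 3062 + 2*510*(-⅛) = 3062 - 255/2 = 5869/2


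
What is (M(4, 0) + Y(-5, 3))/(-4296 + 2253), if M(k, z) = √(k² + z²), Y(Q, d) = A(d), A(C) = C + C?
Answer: -10/2043 ≈ -0.0048948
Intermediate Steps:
A(C) = 2*C
Y(Q, d) = 2*d
(M(4, 0) + Y(-5, 3))/(-4296 + 2253) = (√(4² + 0²) + 2*3)/(-4296 + 2253) = (√(16 + 0) + 6)/(-2043) = (√16 + 6)*(-1/2043) = (4 + 6)*(-1/2043) = 10*(-1/2043) = -10/2043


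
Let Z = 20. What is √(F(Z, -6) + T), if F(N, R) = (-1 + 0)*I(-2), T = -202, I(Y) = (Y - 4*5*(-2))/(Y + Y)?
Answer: I*√770/2 ≈ 13.874*I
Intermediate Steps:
I(Y) = (40 + Y)/(2*Y) (I(Y) = (Y - 20*(-2))/((2*Y)) = (Y + 40)*(1/(2*Y)) = (40 + Y)*(1/(2*Y)) = (40 + Y)/(2*Y))
F(N, R) = 19/2 (F(N, R) = (-1 + 0)*((½)*(40 - 2)/(-2)) = -(-1)*38/(2*2) = -1*(-19/2) = 19/2)
√(F(Z, -6) + T) = √(19/2 - 202) = √(-385/2) = I*√770/2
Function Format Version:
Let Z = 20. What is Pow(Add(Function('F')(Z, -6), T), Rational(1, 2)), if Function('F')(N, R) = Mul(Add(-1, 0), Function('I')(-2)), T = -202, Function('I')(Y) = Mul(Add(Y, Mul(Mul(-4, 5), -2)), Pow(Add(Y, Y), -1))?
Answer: Mul(Rational(1, 2), I, Pow(770, Rational(1, 2))) ≈ Mul(13.874, I)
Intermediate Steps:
Function('I')(Y) = Mul(Rational(1, 2), Pow(Y, -1), Add(40, Y)) (Function('I')(Y) = Mul(Add(Y, Mul(-20, -2)), Pow(Mul(2, Y), -1)) = Mul(Add(Y, 40), Mul(Rational(1, 2), Pow(Y, -1))) = Mul(Add(40, Y), Mul(Rational(1, 2), Pow(Y, -1))) = Mul(Rational(1, 2), Pow(Y, -1), Add(40, Y)))
Function('F')(N, R) = Rational(19, 2) (Function('F')(N, R) = Mul(Add(-1, 0), Mul(Rational(1, 2), Pow(-2, -1), Add(40, -2))) = Mul(-1, Mul(Rational(1, 2), Rational(-1, 2), 38)) = Mul(-1, Rational(-19, 2)) = Rational(19, 2))
Pow(Add(Function('F')(Z, -6), T), Rational(1, 2)) = Pow(Add(Rational(19, 2), -202), Rational(1, 2)) = Pow(Rational(-385, 2), Rational(1, 2)) = Mul(Rational(1, 2), I, Pow(770, Rational(1, 2)))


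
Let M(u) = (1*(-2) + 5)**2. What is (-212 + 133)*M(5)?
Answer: -711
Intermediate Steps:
M(u) = 9 (M(u) = (-2 + 5)**2 = 3**2 = 9)
(-212 + 133)*M(5) = (-212 + 133)*9 = -79*9 = -711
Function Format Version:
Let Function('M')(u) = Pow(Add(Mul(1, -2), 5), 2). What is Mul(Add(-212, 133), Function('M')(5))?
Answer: -711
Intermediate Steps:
Function('M')(u) = 9 (Function('M')(u) = Pow(Add(-2, 5), 2) = Pow(3, 2) = 9)
Mul(Add(-212, 133), Function('M')(5)) = Mul(Add(-212, 133), 9) = Mul(-79, 9) = -711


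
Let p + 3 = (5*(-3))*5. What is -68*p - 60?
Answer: 5244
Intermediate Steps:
p = -78 (p = -3 + (5*(-3))*5 = -3 - 15*5 = -3 - 75 = -78)
-68*p - 60 = -68*(-78) - 60 = 5304 - 60 = 5244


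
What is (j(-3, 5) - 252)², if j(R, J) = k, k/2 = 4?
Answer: 59536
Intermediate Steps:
k = 8 (k = 2*4 = 8)
j(R, J) = 8
(j(-3, 5) - 252)² = (8 - 252)² = (-244)² = 59536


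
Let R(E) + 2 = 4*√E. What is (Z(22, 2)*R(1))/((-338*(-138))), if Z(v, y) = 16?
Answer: 8/11661 ≈ 0.00068605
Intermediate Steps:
R(E) = -2 + 4*√E
(Z(22, 2)*R(1))/((-338*(-138))) = (16*(-2 + 4*√1))/((-338*(-138))) = (16*(-2 + 4*1))/46644 = (16*(-2 + 4))*(1/46644) = (16*2)*(1/46644) = 32*(1/46644) = 8/11661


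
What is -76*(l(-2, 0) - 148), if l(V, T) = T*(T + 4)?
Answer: 11248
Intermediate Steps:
l(V, T) = T*(4 + T)
-76*(l(-2, 0) - 148) = -76*(0*(4 + 0) - 148) = -76*(0*4 - 148) = -76*(0 - 148) = -76*(-148) = 11248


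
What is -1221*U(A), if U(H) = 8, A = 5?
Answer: -9768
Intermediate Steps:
-1221*U(A) = -1221*8 = -9768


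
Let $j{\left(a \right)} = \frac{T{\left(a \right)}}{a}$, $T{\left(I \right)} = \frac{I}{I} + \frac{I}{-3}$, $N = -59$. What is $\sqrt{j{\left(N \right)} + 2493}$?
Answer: $\frac{\sqrt{78092223}}{177} \approx 49.926$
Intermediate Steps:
$T{\left(I \right)} = 1 - \frac{I}{3}$ ($T{\left(I \right)} = 1 + I \left(- \frac{1}{3}\right) = 1 - \frac{I}{3}$)
$j{\left(a \right)} = \frac{1 - \frac{a}{3}}{a}$
$\sqrt{j{\left(N \right)} + 2493} = \sqrt{\frac{3 - -59}{3 \left(-59\right)} + 2493} = \sqrt{\frac{1}{3} \left(- \frac{1}{59}\right) \left(3 + 59\right) + 2493} = \sqrt{\frac{1}{3} \left(- \frac{1}{59}\right) 62 + 2493} = \sqrt{- \frac{62}{177} + 2493} = \sqrt{\frac{441199}{177}} = \frac{\sqrt{78092223}}{177}$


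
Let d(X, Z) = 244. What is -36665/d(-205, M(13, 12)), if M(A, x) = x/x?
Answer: -36665/244 ≈ -150.27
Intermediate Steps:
M(A, x) = 1
-36665/d(-205, M(13, 12)) = -36665/244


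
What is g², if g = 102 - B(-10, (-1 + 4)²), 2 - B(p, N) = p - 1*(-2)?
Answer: 8464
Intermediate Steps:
B(p, N) = -p (B(p, N) = 2 - (p - 1*(-2)) = 2 - (p + 2) = 2 - (2 + p) = 2 + (-2 - p) = -p)
g = 92 (g = 102 - (-1)*(-10) = 102 - 1*10 = 102 - 10 = 92)
g² = 92² = 8464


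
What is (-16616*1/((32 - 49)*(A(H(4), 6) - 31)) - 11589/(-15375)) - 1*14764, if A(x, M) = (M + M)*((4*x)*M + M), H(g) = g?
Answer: -1534408502997/103940125 ≈ -14762.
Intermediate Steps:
A(x, M) = 2*M*(M + 4*M*x) (A(x, M) = (2*M)*(4*M*x + M) = (2*M)*(M + 4*M*x) = 2*M*(M + 4*M*x))
(-16616*1/((32 - 49)*(A(H(4), 6) - 31)) - 11589/(-15375)) - 1*14764 = (-16616*1/((32 - 49)*(6²*(2 + 8*4) - 31)) - 11589/(-15375)) - 1*14764 = (-16616*(-1/(17*(36*(2 + 32) - 31))) - 11589*(-1/15375)) - 14764 = (-16616*(-1/(17*(36*34 - 31))) + 3863/5125) - 14764 = (-16616*(-1/(17*(1224 - 31))) + 3863/5125) - 14764 = (-16616/(1193*(-17)) + 3863/5125) - 14764 = (-16616/(-20281) + 3863/5125) - 14764 = (-16616*(-1/20281) + 3863/5125) - 14764 = (16616/20281 + 3863/5125) - 14764 = 163502503/103940125 - 14764 = -1534408502997/103940125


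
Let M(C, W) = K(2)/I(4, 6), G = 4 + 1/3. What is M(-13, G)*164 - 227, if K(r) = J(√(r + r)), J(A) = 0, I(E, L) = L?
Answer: -227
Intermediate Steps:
K(r) = 0
G = 13/3 (G = 4 + ⅓ = 13/3 ≈ 4.3333)
M(C, W) = 0 (M(C, W) = 0/6 = 0*(⅙) = 0)
M(-13, G)*164 - 227 = 0*164 - 227 = 0 - 227 = -227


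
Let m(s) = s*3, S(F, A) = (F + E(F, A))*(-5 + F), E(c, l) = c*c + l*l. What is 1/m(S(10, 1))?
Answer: 1/1665 ≈ 0.00060060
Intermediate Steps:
E(c, l) = c**2 + l**2
S(F, A) = (-5 + F)*(F + A**2 + F**2) (S(F, A) = (F + (F**2 + A**2))*(-5 + F) = (F + (A**2 + F**2))*(-5 + F) = (F + A**2 + F**2)*(-5 + F) = (-5 + F)*(F + A**2 + F**2))
m(s) = 3*s
1/m(S(10, 1)) = 1/(3*(-5*10 - 5*1**2 - 4*10**2 + 10*(1**2 + 10**2))) = 1/(3*(-50 - 5*1 - 4*100 + 10*(1 + 100))) = 1/(3*(-50 - 5 - 400 + 10*101)) = 1/(3*(-50 - 5 - 400 + 1010)) = 1/(3*555) = 1/1665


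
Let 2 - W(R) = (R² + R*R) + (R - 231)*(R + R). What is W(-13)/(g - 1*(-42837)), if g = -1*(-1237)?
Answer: -3340/22037 ≈ -0.15156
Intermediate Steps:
g = 1237
W(R) = 2 - 2*R² - 2*R*(-231 + R) (W(R) = 2 - ((R² + R*R) + (R - 231)*(R + R)) = 2 - ((R² + R²) + (-231 + R)*(2*R)) = 2 - (2*R² + 2*R*(-231 + R)) = 2 + (-2*R² - 2*R*(-231 + R)) = 2 - 2*R² - 2*R*(-231 + R))
W(-13)/(g - 1*(-42837)) = (2 - 4*(-13)² + 462*(-13))/(1237 - 1*(-42837)) = (2 - 4*169 - 6006)/(1237 + 42837) = (2 - 676 - 6006)/44074 = -6680*1/44074 = -3340/22037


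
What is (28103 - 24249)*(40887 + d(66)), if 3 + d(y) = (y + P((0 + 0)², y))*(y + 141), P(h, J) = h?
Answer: 210220284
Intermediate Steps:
d(y) = -3 + y*(141 + y) (d(y) = -3 + (y + (0 + 0)²)*(y + 141) = -3 + (y + 0²)*(141 + y) = -3 + (y + 0)*(141 + y) = -3 + y*(141 + y))
(28103 - 24249)*(40887 + d(66)) = (28103 - 24249)*(40887 + (-3 + 66² + 141*66)) = 3854*(40887 + (-3 + 4356 + 9306)) = 3854*(40887 + 13659) = 3854*54546 = 210220284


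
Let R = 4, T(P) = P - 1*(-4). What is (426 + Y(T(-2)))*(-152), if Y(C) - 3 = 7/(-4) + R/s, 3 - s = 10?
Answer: -453986/7 ≈ -64855.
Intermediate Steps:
T(P) = 4 + P (T(P) = P + 4 = 4 + P)
s = -7 (s = 3 - 1*10 = 3 - 10 = -7)
Y(C) = 19/28 (Y(C) = 3 + (7/(-4) + 4/(-7)) = 3 + (7*(-¼) + 4*(-⅐)) = 3 + (-7/4 - 4/7) = 3 - 65/28 = 19/28)
(426 + Y(T(-2)))*(-152) = (426 + 19/28)*(-152) = (11947/28)*(-152) = -453986/7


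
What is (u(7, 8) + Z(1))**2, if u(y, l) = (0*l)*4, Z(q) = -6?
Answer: 36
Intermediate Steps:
u(y, l) = 0 (u(y, l) = 0*4 = 0)
(u(7, 8) + Z(1))**2 = (0 - 6)**2 = (-6)**2 = 36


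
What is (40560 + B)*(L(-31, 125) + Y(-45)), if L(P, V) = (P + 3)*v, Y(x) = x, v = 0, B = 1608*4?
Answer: -2114640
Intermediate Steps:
B = 6432
L(P, V) = 0 (L(P, V) = (P + 3)*0 = (3 + P)*0 = 0)
(40560 + B)*(L(-31, 125) + Y(-45)) = (40560 + 6432)*(0 - 45) = 46992*(-45) = -2114640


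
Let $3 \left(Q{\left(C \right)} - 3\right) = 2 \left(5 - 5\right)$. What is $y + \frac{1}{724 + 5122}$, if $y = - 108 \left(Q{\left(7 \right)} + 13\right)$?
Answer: $- \frac{10101887}{5846} \approx -1728.0$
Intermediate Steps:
$Q{\left(C \right)} = 3$ ($Q{\left(C \right)} = 3 + \frac{2 \left(5 - 5\right)}{3} = 3 + \frac{2 \cdot 0}{3} = 3 + \frac{1}{3} \cdot 0 = 3 + 0 = 3$)
$y = -1728$ ($y = - 108 \left(3 + 13\right) = \left(-108\right) 16 = -1728$)
$y + \frac{1}{724 + 5122} = -1728 + \frac{1}{724 + 5122} = -1728 + \frac{1}{5846} = - \frac{10101887}{5846}$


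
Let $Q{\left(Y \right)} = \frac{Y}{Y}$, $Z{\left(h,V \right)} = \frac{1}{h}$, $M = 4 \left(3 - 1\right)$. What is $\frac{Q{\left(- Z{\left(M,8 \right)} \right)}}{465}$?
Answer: $\frac{1}{465} \approx 0.0021505$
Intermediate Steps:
$M = 8$ ($M = 4 \cdot 2 = 8$)
$Q{\left(Y \right)} = 1$
$\frac{Q{\left(- Z{\left(M,8 \right)} \right)}}{465} = 1 \cdot \frac{1}{465} = \frac{1}{465}$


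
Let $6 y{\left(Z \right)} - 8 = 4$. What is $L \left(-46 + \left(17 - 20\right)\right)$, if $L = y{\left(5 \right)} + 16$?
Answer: $-882$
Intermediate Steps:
$y{\left(Z \right)} = 2$ ($y{\left(Z \right)} = \frac{4}{3} + \frac{1}{6} \cdot 4 = \frac{4}{3} + \frac{2}{3} = 2$)
$L = 18$ ($L = 2 + 16 = 18$)
$L \left(-46 + \left(17 - 20\right)\right) = 18 \left(-46 + \left(17 - 20\right)\right) = 18 \left(-46 - 3\right) = 18 \left(-49\right) = -882$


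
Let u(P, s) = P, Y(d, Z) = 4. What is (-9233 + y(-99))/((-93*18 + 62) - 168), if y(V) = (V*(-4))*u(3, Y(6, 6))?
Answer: 1609/356 ≈ 4.5197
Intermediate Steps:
y(V) = -12*V (y(V) = (V*(-4))*3 = -4*V*3 = -12*V)
(-9233 + y(-99))/((-93*18 + 62) - 168) = (-9233 - 12*(-99))/((-93*18 + 62) - 168) = (-9233 + 1188)/((-1674 + 62) - 168) = -8045/(-1612 - 168) = -8045/(-1780) = -8045*(-1/1780) = 1609/356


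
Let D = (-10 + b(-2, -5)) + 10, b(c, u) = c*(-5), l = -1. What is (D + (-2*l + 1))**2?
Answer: 169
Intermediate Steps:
b(c, u) = -5*c
D = 10 (D = (-10 - 5*(-2)) + 10 = (-10 + 10) + 10 = 0 + 10 = 10)
(D + (-2*l + 1))**2 = (10 + (-2*(-1) + 1))**2 = (10 + (2 + 1))**2 = (10 + 3)**2 = 13**2 = 169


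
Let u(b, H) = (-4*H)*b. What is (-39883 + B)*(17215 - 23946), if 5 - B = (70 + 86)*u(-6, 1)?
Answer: 293619682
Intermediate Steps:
u(b, H) = -4*H*b
B = -3739 (B = 5 - (70 + 86)*(-4*1*(-6)) = 5 - 156*24 = 5 - 1*3744 = 5 - 3744 = -3739)
(-39883 + B)*(17215 - 23946) = (-39883 - 3739)*(17215 - 23946) = -43622*(-6731) = 293619682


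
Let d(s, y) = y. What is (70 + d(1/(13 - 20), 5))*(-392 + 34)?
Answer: -26850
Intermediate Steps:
(70 + d(1/(13 - 20), 5))*(-392 + 34) = (70 + 5)*(-392 + 34) = 75*(-358) = -26850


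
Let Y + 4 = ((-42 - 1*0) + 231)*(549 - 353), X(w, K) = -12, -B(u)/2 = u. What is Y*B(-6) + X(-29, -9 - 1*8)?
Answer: 444468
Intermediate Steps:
B(u) = -2*u
Y = 37040 (Y = -4 + ((-42 - 1*0) + 231)*(549 - 353) = -4 + ((-42 + 0) + 231)*196 = -4 + (-42 + 231)*196 = -4 + 189*196 = -4 + 37044 = 37040)
Y*B(-6) + X(-29, -9 - 1*8) = 37040*(-2*(-6)) - 12 = 37040*12 - 12 = 444480 - 12 = 444468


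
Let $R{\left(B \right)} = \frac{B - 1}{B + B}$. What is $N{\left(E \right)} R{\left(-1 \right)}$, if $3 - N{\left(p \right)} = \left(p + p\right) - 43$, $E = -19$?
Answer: $84$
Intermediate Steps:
$N{\left(p \right)} = 46 - 2 p$ ($N{\left(p \right)} = 3 - \left(\left(p + p\right) - 43\right) = 3 - \left(2 p - 43\right) = 3 - \left(-43 + 2 p\right) = 46 - 2 p$)
$R{\left(B \right)} = \frac{-1 + B}{2 B}$
$N{\left(E \right)} R{\left(-1 \right)} = \left(46 - -38\right) \frac{-1 - 1}{2 \left(-1\right)} = \left(46 + 38\right) \frac{1}{2} \left(-1\right) \left(-2\right) = 84 \cdot 1 = 84$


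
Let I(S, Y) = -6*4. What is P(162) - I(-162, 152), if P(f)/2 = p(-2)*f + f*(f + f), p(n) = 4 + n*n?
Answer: 107592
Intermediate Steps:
p(n) = 4 + n²
I(S, Y) = -24
P(f) = 4*f² + 16*f (P(f) = 2*((4 + (-2)²)*f + f*(f + f)) = 2*((4 + 4)*f + f*(2*f)) = 2*(8*f + 2*f²) = 2*(2*f² + 8*f) = 4*f² + 16*f)
P(162) - I(-162, 152) = 4*162*(4 + 162) - 1*(-24) = 4*162*166 + 24 = 107568 + 24 = 107592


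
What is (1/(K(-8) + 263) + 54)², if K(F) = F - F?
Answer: 201725209/69169 ≈ 2916.4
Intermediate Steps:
K(F) = 0
(1/(K(-8) + 263) + 54)² = (1/(0 + 263) + 54)² = (1/263 + 54)² = (14203/263)² = 201725209/69169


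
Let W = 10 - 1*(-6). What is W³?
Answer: 4096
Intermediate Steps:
W = 16 (W = 10 + 6 = 16)
W³ = 16³ = 4096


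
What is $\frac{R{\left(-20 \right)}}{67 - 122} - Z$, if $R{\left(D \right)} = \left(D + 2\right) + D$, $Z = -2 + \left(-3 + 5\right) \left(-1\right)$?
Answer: $\frac{258}{55} \approx 4.6909$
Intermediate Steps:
$Z = -4$ ($Z = -2 + 2 \left(-1\right) = -2 - 2 = -4$)
$R{\left(D \right)} = 2 + 2 D$ ($R{\left(D \right)} = \left(2 + D\right) + D = 2 + 2 D$)
$\frac{R{\left(-20 \right)}}{67 - 122} - Z = \frac{2 + 2 \left(-20\right)}{67 - 122} - -4 = \frac{2 - 40}{67 - 122} + 4 = - \frac{38}{-55} + 4 = \left(-38\right) \left(- \frac{1}{55}\right) + 4 = \frac{38}{55} + 4 = \frac{258}{55}$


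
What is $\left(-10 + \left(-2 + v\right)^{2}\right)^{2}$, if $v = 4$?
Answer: $36$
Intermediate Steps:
$\left(-10 + \left(-2 + v\right)^{2}\right)^{2} = \left(-10 + \left(-2 + 4\right)^{2}\right)^{2} = \left(-10 + 2^{2}\right)^{2} = \left(-10 + 4\right)^{2} = \left(-6\right)^{2} = 36$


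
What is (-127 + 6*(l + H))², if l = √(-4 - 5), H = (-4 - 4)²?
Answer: 65725 + 9252*I ≈ 65725.0 + 9252.0*I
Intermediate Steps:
H = 64 (H = (-8)² = 64)
l = 3*I (l = √(-9) = 3*I ≈ 3.0*I)
(-127 + 6*(l + H))² = (-127 + 6*(3*I + 64))² = (-127 + 6*(64 + 3*I))² = (-127 + (384 + 18*I))² = (257 + 18*I)²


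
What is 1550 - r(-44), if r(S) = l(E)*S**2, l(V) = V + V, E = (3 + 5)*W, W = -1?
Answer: 32526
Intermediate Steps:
E = -8 (E = (3 + 5)*(-1) = 8*(-1) = -8)
l(V) = 2*V
r(S) = -16*S**2 (r(S) = (2*(-8))*S**2 = -16*S**2)
1550 - r(-44) = 1550 - (-16)*(-44)**2 = 1550 - (-16)*1936 = 1550 - 1*(-30976) = 1550 + 30976 = 32526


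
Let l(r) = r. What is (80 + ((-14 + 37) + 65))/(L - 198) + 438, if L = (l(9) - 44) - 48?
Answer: 122910/281 ≈ 437.40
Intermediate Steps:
L = -83 (L = (9 - 44) - 48 = -35 - 48 = -83)
(80 + ((-14 + 37) + 65))/(L - 198) + 438 = (80 + ((-14 + 37) + 65))/(-83 - 198) + 438 = (80 + (23 + 65))/(-281) + 438 = (80 + 88)*(-1/281) + 438 = 168*(-1/281) + 438 = -168/281 + 438 = 122910/281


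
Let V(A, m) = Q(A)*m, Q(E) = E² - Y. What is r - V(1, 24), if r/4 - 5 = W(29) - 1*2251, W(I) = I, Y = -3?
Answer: -8964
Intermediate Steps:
Q(E) = 3 + E² (Q(E) = E² - 1*(-3) = E² + 3 = 3 + E²)
V(A, m) = m*(3 + A²) (V(A, m) = (3 + A²)*m = m*(3 + A²))
r = -8868 (r = 20 + 4*(29 - 1*2251) = 20 + 4*(29 - 2251) = 20 + 4*(-2222) = 20 - 8888 = -8868)
r - V(1, 24) = -8868 - 24*(3 + 1²) = -8868 - 24*(3 + 1) = -8868 - 24*4 = -8868 - 1*96 = -8868 - 96 = -8964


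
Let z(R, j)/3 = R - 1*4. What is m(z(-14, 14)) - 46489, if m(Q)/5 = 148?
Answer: -45749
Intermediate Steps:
z(R, j) = -12 + 3*R (z(R, j) = 3*(R - 1*4) = 3*(R - 4) = 3*(-4 + R) = -12 + 3*R)
m(Q) = 740 (m(Q) = 5*148 = 740)
m(z(-14, 14)) - 46489 = 740 - 46489 = -45749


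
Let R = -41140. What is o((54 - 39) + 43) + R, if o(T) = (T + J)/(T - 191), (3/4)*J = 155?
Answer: -16415654/399 ≈ -41142.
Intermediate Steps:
J = 620/3 (J = (4/3)*155 = 620/3 ≈ 206.67)
o(T) = (620/3 + T)/(-191 + T) (o(T) = (T + 620/3)/(T - 191) = (620/3 + T)/(-191 + T))
o((54 - 39) + 43) + R = (620/3 + ((54 - 39) + 43))/(-191 + ((54 - 39) + 43)) - 41140 = (620/3 + (15 + 43))/(-191 + (15 + 43)) - 41140 = (620/3 + 58)/(-191 + 58) - 41140 = (794/3)/(-133) - 41140 = -1/133*794/3 - 41140 = -794/399 - 41140 = -16415654/399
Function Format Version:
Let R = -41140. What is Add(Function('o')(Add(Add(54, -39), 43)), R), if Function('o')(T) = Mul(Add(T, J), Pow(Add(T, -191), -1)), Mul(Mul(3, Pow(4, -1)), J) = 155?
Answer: Rational(-16415654, 399) ≈ -41142.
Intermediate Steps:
J = Rational(620, 3) (J = Mul(Rational(4, 3), 155) = Rational(620, 3) ≈ 206.67)
Function('o')(T) = Mul(Pow(Add(-191, T), -1), Add(Rational(620, 3), T)) (Function('o')(T) = Mul(Add(T, Rational(620, 3)), Pow(Add(T, -191), -1)) = Mul(Add(Rational(620, 3), T), Pow(Add(-191, T), -1)) = Mul(Pow(Add(-191, T), -1), Add(Rational(620, 3), T)))
Add(Function('o')(Add(Add(54, -39), 43)), R) = Add(Mul(Pow(Add(-191, Add(Add(54, -39), 43)), -1), Add(Rational(620, 3), Add(Add(54, -39), 43))), -41140) = Add(Mul(Pow(Add(-191, Add(15, 43)), -1), Add(Rational(620, 3), Add(15, 43))), -41140) = Add(Mul(Pow(Add(-191, 58), -1), Add(Rational(620, 3), 58)), -41140) = Add(Mul(Pow(-133, -1), Rational(794, 3)), -41140) = Add(Mul(Rational(-1, 133), Rational(794, 3)), -41140) = Add(Rational(-794, 399), -41140) = Rational(-16415654, 399)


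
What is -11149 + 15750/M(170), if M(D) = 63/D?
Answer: 31351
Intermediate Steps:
-11149 + 15750/M(170) = -11149 + 15750/((63/170)) = -11149 + 15750/((63*(1/170))) = -11149 + 15750/(63/170) = -11149 + 15750*(170/63) = -11149 + 42500 = 31351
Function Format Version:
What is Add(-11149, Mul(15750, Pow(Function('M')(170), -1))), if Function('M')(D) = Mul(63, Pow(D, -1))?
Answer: 31351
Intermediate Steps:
Add(-11149, Mul(15750, Pow(Function('M')(170), -1))) = Add(-11149, Mul(15750, Pow(Mul(63, Pow(170, -1)), -1))) = Add(-11149, Mul(15750, Pow(Mul(63, Rational(1, 170)), -1))) = Add(-11149, Mul(15750, Pow(Rational(63, 170), -1))) = Add(-11149, Mul(15750, Rational(170, 63))) = Add(-11149, 42500) = 31351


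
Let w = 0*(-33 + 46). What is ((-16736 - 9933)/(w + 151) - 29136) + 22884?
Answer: -970721/151 ≈ -6428.6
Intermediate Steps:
w = 0 (w = 0*13 = 0)
((-16736 - 9933)/(w + 151) - 29136) + 22884 = ((-16736 - 9933)/(0 + 151) - 29136) + 22884 = (-26669/151 - 29136) + 22884 = -4426205/151 + 22884 = -970721/151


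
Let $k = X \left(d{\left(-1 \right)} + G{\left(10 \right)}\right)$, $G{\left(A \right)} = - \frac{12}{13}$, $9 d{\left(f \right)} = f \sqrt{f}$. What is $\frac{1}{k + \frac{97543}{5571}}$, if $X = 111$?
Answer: $- \frac{445583448999}{38651252824258} + \frac{64689454791 i}{38651252824258} \approx -0.011528 + 0.0016737 i$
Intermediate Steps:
$d{\left(f \right)} = \frac{f^{\frac{3}{2}}}{9}$ ($d{\left(f \right)} = \frac{f \sqrt{f}}{9} = \frac{f^{\frac{3}{2}}}{9}$)
$G{\left(A \right)} = - \frac{12}{13}$ ($G{\left(A \right)} = \left(-12\right) \frac{1}{13} = - \frac{12}{13}$)
$k = - \frac{1332}{13} - \frac{37 i}{3}$ ($k = 111 \left(\frac{\left(-1\right)^{\frac{3}{2}}}{9} - \frac{12}{13}\right) = 111 \left(\frac{\left(-1\right) i}{9} - \frac{12}{13}\right) = 111 \left(- \frac{i}{9} - \frac{12}{13}\right) = 111 \left(- \frac{12}{13} - \frac{i}{9}\right) = - \frac{1332}{13} - \frac{37 i}{3} \approx -102.46 - 12.333 i$)
$\frac{1}{k + \frac{97543}{5571}} = \frac{1}{\left(- \frac{1332}{13} - \frac{37 i}{3}\right) + \frac{97543}{5571}} = \frac{1}{- \frac{6152513}{72423} - \frac{37 i}{3}} = \frac{5245090929 \left(- \frac{6152513}{72423} + \frac{37 i}{3}\right)}{38651252824258}$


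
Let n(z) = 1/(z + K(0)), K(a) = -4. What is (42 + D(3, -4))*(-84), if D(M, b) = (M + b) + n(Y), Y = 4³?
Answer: -17227/5 ≈ -3445.4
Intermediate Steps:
Y = 64
n(z) = 1/(-4 + z) (n(z) = 1/(z - 4) = 1/(-4 + z))
D(M, b) = 1/60 + M + b (D(M, b) = (M + b) + 1/(-4 + 64) = (M + b) + 1/60 = 1/60 + M + b)
(42 + D(3, -4))*(-84) = (42 + (1/60 + 3 - 4))*(-84) = (42 - 59/60)*(-84) = (2461/60)*(-84) = -17227/5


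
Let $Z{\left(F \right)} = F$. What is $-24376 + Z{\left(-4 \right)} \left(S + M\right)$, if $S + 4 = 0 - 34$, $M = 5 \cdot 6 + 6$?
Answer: $-24368$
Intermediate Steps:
$M = 36$ ($M = 30 + 6 = 36$)
$S = -38$ ($S = -4 + \left(0 - 34\right) = -4 - 34 = -38$)
$-24376 + Z{\left(-4 \right)} \left(S + M\right) = -24376 - 4 \left(-38 + 36\right) = -24376 - -8 = -24376 + 8 = -24368$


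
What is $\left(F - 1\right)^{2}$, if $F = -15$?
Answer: $256$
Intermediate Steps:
$\left(F - 1\right)^{2} = \left(-15 - 1\right)^{2} = \left(-16\right)^{2} = 256$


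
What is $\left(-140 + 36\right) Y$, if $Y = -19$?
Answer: $1976$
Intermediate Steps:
$\left(-140 + 36\right) Y = \left(-140 + 36\right) \left(-19\right) = \left(-104\right) \left(-19\right) = 1976$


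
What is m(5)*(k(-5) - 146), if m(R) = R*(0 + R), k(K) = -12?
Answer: -3950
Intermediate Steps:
m(R) = R² (m(R) = R*R = R²)
m(5)*(k(-5) - 146) = 5²*(-12 - 146) = 25*(-158) = -3950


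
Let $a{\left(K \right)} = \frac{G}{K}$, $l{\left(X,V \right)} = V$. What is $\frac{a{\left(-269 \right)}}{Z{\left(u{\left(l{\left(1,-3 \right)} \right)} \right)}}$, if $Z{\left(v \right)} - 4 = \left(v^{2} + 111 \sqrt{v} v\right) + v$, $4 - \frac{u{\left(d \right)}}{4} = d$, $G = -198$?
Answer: $- \frac{187}{84001706} + \frac{2849 \sqrt{7}}{168003412} \approx 4.264 \cdot 10^{-5}$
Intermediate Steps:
$u{\left(d \right)} = 16 - 4 d$
$a{\left(K \right)} = - \frac{198}{K}$
$Z{\left(v \right)} = 4 + v + v^{2} + 111 v^{\frac{3}{2}}$ ($Z{\left(v \right)} = 4 + \left(\left(v^{2} + 111 \sqrt{v} v\right) + v\right) = 4 + \left(\left(v^{2} + 111 v^{\frac{3}{2}}\right) + v\right) = 4 + \left(v + v^{2} + 111 v^{\frac{3}{2}}\right) = 4 + v + v^{2} + 111 v^{\frac{3}{2}}$)
$\frac{a{\left(-269 \right)}}{Z{\left(u{\left(l{\left(1,-3 \right)} \right)} \right)}} = \frac{\left(-198\right) \frac{1}{-269}}{4 + \left(16 - -12\right) + \left(16 - -12\right)^{2} + 111 \left(16 - -12\right)^{\frac{3}{2}}} = \frac{\left(-198\right) \left(- \frac{1}{269}\right)}{4 + \left(16 + 12\right) + \left(16 + 12\right)^{2} + 111 \left(16 + 12\right)^{\frac{3}{2}}} = \frac{198}{269 \left(4 + 28 + 28^{2} + 111 \cdot 28^{\frac{3}{2}}\right)} = \frac{198}{269 \left(4 + 28 + 784 + 111 \cdot 56 \sqrt{7}\right)} = \frac{198}{269 \left(4 + 28 + 784 + 6216 \sqrt{7}\right)} = \frac{198}{269 \left(816 + 6216 \sqrt{7}\right)}$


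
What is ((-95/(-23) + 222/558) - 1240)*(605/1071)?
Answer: -1598817770/2290869 ≈ -697.91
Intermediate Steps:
((-95/(-23) + 222/558) - 1240)*(605/1071) = ((-95*(-1/23) + 222*(1/558)) - 1240)*(605*(1/1071)) = ((95/23 + 37/93) - 1240)*(605/1071) = (9686/2139 - 1240)*(605/1071) = -2642674/2139*605/1071 = -1598817770/2290869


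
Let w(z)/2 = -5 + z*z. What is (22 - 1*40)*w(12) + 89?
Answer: -4915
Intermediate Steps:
w(z) = -10 + 2*z² (w(z) = 2*(-5 + z*z) = 2*(-5 + z²) = -10 + 2*z²)
(22 - 1*40)*w(12) + 89 = (22 - 1*40)*(-10 + 2*12²) + 89 = (22 - 40)*(-10 + 2*144) + 89 = -18*(-10 + 288) + 89 = -18*278 + 89 = -5004 + 89 = -4915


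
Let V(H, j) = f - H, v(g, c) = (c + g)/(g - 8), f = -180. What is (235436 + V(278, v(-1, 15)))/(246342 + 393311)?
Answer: 234978/639653 ≈ 0.36735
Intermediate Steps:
v(g, c) = (c + g)/(-8 + g)
V(H, j) = -180 - H
(235436 + V(278, v(-1, 15)))/(246342 + 393311) = (235436 + (-180 - 1*278))/(246342 + 393311) = (235436 + (-180 - 278))/639653 = (235436 - 458)*(1/639653) = 234978*(1/639653) = 234978/639653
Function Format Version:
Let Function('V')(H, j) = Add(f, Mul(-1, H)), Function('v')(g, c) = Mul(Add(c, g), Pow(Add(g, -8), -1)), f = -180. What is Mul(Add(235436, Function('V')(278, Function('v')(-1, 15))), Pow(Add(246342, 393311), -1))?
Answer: Rational(234978, 639653) ≈ 0.36735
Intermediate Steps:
Function('v')(g, c) = Mul(Pow(Add(-8, g), -1), Add(c, g)) (Function('v')(g, c) = Mul(Add(c, g), Pow(Add(-8, g), -1)) = Mul(Pow(Add(-8, g), -1), Add(c, g)))
Function('V')(H, j) = Add(-180, Mul(-1, H))
Mul(Add(235436, Function('V')(278, Function('v')(-1, 15))), Pow(Add(246342, 393311), -1)) = Mul(Add(235436, Add(-180, Mul(-1, 278))), Pow(Add(246342, 393311), -1)) = Mul(Add(235436, Add(-180, -278)), Pow(639653, -1)) = Mul(Add(235436, -458), Rational(1, 639653)) = Mul(234978, Rational(1, 639653)) = Rational(234978, 639653)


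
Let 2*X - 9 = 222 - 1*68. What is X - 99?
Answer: -35/2 ≈ -17.500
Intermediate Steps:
X = 163/2 (X = 9/2 + (222 - 1*68)/2 = 9/2 + (222 - 68)/2 = 9/2 + (1/2)*154 = 9/2 + 77 = 163/2 ≈ 81.500)
X - 99 = 163/2 - 99 = -35/2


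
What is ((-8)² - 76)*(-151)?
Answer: 1812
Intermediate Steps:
((-8)² - 76)*(-151) = (64 - 76)*(-151) = -12*(-151) = 1812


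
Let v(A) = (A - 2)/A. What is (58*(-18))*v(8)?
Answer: -783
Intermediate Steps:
v(A) = (-2 + A)/A
(58*(-18))*v(8) = (58*(-18))*((-2 + 8)/8) = -261*6/2 = -1044*3/4 = -783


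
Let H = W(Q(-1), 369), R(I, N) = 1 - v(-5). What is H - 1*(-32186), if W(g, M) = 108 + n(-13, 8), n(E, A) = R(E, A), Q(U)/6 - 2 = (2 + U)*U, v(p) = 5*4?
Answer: 32275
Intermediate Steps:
v(p) = 20
R(I, N) = -19 (R(I, N) = 1 - 1*20 = 1 - 20 = -19)
Q(U) = 12 + 6*U*(2 + U) (Q(U) = 12 + 6*((2 + U)*U) = 12 + 6*(U*(2 + U)) = 12 + 6*U*(2 + U))
n(E, A) = -19
W(g, M) = 89 (W(g, M) = 108 - 19 = 89)
H = 89
H - 1*(-32186) = 89 - 1*(-32186) = 89 + 32186 = 32275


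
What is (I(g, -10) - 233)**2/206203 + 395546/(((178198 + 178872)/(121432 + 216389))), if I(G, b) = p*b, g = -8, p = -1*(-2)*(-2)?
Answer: 13776815222792714/36814452605 ≈ 3.7422e+5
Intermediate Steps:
p = -4 (p = 2*(-2) = -4)
I(G, b) = -4*b
(I(g, -10) - 233)**2/206203 + 395546/(((178198 + 178872)/(121432 + 216389))) = (-4*(-10) - 233)**2/206203 + 395546/(((178198 + 178872)/(121432 + 216389))) = (40 - 233)**2*(1/206203) + 395546/((357070/337821)) = (-193)**2*(1/206203) + 395546/((357070*(1/337821))) = 37249*(1/206203) + 395546/(357070/337821) = 37249/206203 + 395546*(337821/357070) = 37249/206203 + 66811872633/178535 = 13776815222792714/36814452605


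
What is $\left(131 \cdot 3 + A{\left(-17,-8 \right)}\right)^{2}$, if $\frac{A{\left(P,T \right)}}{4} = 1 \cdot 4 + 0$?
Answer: $167281$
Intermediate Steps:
$A{\left(P,T \right)} = 16$ ($A{\left(P,T \right)} = 4 \left(1 \cdot 4 + 0\right) = 4 \left(4 + 0\right) = 4 \cdot 4 = 16$)
$\left(131 \cdot 3 + A{\left(-17,-8 \right)}\right)^{2} = \left(131 \cdot 3 + 16\right)^{2} = \left(393 + 16\right)^{2} = 409^{2} = 167281$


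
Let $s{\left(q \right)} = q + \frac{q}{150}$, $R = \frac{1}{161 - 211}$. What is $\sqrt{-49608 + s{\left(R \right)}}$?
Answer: $\frac{i \sqrt{1116180453}}{150} \approx 222.73 i$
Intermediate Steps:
$R = - \frac{1}{50}$ ($R = \frac{1}{-50} = - \frac{1}{50} \approx -0.02$)
$s{\left(q \right)} = \frac{151 q}{150}$ ($s{\left(q \right)} = q + q \frac{1}{150} = q + \frac{q}{150} = \frac{151 q}{150}$)
$\sqrt{-49608 + s{\left(R \right)}} = \sqrt{-49608 + \frac{151}{150} \left(- \frac{1}{50}\right)} = \sqrt{-49608 - \frac{151}{7500}} = \sqrt{- \frac{372060151}{7500}} = \frac{i \sqrt{1116180453}}{150}$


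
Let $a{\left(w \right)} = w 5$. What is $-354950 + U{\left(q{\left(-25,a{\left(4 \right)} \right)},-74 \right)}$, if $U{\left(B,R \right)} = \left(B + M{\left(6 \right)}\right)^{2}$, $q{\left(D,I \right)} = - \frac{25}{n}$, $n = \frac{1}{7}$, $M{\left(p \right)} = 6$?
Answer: $-326389$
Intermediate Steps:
$a{\left(w \right)} = 5 w$
$n = \frac{1}{7} \approx 0.14286$
$q{\left(D,I \right)} = -175$ ($q{\left(D,I \right)} = - 25 \frac{1}{\frac{1}{7}} = \left(-25\right) 7 = -175$)
$U{\left(B,R \right)} = \left(6 + B\right)^{2}$ ($U{\left(B,R \right)} = \left(B + 6\right)^{2} = \left(6 + B\right)^{2}$)
$-354950 + U{\left(q{\left(-25,a{\left(4 \right)} \right)},-74 \right)} = -354950 + \left(6 - 175\right)^{2} = -354950 + \left(-169\right)^{2} = -354950 + 28561 = -326389$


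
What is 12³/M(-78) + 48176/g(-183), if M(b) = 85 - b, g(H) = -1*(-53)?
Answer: 7944272/8639 ≈ 919.58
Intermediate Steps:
g(H) = 53
12³/M(-78) + 48176/g(-183) = 12³/(85 - 1*(-78)) + 48176/53 = 1728/(85 + 78) + 48176*(1/53) = 1728/163 + 48176/53 = 7944272/8639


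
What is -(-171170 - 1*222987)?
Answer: 394157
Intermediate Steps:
-(-171170 - 1*222987) = -(-171170 - 222987) = -1*(-394157) = 394157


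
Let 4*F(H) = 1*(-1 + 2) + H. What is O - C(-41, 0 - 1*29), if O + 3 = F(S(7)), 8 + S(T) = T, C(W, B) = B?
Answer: 26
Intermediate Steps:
S(T) = -8 + T
F(H) = 1/4 + H/4 (F(H) = (1*(-1 + 2) + H)/4 = (1*1 + H)/4 = (1 + H)/4 = 1/4 + H/4)
O = -3 (O = -3 + (1/4 + (-8 + 7)/4) = -3 + (1/4 + (1/4)*(-1)) = -3 + (1/4 - 1/4) = -3 + 0 = -3)
O - C(-41, 0 - 1*29) = -3 - (0 - 1*29) = -3 - (0 - 29) = -3 - 1*(-29) = -3 + 29 = 26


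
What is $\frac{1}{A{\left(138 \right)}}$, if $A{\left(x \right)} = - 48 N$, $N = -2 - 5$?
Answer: $\frac{1}{336} \approx 0.0029762$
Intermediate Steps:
$N = -7$
$A{\left(x \right)} = 336$ ($A{\left(x \right)} = \left(-48\right) \left(-7\right) = 336$)
$\frac{1}{A{\left(138 \right)}} = \frac{1}{336}$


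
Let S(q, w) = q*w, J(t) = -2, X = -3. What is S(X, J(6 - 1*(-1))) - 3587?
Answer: -3581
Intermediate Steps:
S(X, J(6 - 1*(-1))) - 3587 = -3*(-2) - 3587 = 6 - 3587 = -3581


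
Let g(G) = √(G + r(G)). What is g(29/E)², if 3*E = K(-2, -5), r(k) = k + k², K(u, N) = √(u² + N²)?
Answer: 261 + 6*√29 ≈ 293.31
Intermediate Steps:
K(u, N) = √(N² + u²)
E = √29/3 (E = √((-5)² + (-2)²)/3 = √(25 + 4)/3 = √29/3 ≈ 1.7951)
g(G) = √(G + G*(1 + G))
g(29/E)² = (√((29/((√29/3)))*(2 + 29/((√29/3)))))² = (√((29*(3*√29/29))*(2 + 29*(3*√29/29))))² = (√((3*√29)*(2 + 3*√29)))² = (√(3*√29*(2 + 3*√29)))² = (√3*29^(¼)*√(2 + 3*√29))² = 3*√29*(2 + 3*√29)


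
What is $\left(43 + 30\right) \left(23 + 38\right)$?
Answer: $4453$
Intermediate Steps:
$\left(43 + 30\right) \left(23 + 38\right) = 73 \cdot 61 = 4453$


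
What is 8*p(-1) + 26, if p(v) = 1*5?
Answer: 66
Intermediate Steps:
p(v) = 5
8*p(-1) + 26 = 8*5 + 26 = 40 + 26 = 66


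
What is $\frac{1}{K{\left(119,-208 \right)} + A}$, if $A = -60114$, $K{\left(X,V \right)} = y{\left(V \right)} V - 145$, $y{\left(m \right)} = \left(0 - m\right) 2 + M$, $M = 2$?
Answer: $- \frac{1}{147203} \approx -6.7933 \cdot 10^{-6}$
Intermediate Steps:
$y{\left(m \right)} = 2 - 2 m$ ($y{\left(m \right)} = \left(0 - m\right) 2 + 2 = - m 2 + 2 = - 2 m + 2 = 2 - 2 m$)
$K{\left(X,V \right)} = -145 + V \left(2 - 2 V\right)$ ($K{\left(X,V \right)} = \left(2 - 2 V\right) V - 145 = V \left(2 - 2 V\right) - 145 = -145 + V \left(2 - 2 V\right)$)
$\frac{1}{K{\left(119,-208 \right)} + A} = \frac{1}{\left(-145 - - 416 \left(-1 - 208\right)\right) - 60114} = \frac{1}{\left(-145 - \left(-416\right) \left(-209\right)\right) - 60114} = \frac{1}{\left(-145 - 86944\right) - 60114} = \frac{1}{-87089 - 60114} = \frac{1}{-147203} = - \frac{1}{147203}$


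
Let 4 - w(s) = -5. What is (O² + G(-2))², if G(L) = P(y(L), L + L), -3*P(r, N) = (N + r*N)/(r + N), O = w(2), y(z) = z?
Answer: 534361/81 ≈ 6597.0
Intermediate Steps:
w(s) = 9 (w(s) = 4 - 1*(-5) = 4 + 5 = 9)
O = 9
P(r, N) = -(N + N*r)/(3*(N + r)) (P(r, N) = -(N + r*N)/(3*(r + N)) = -(N + N*r)/(3*(N + r)))
G(L) = -2/9 - 2*L/9 (G(L) = -(L + L)*(1 + L)/(3*(L + L) + 3*L) = -2*L*(1 + L)/(3*(2*L) + 3*L) = -2*L*(1 + L)/(6*L + 3*L) = -2*L*(1 + L)/(9*L) = -2*L*1/(9*L)*(1 + L) = -2/9 - 2*L/9)
(O² + G(-2))² = (9² + (-2/9 - 2/9*(-2)))² = (81 + (-2/9 + 4/9))² = (81 + 2/9)² = (731/9)² = 534361/81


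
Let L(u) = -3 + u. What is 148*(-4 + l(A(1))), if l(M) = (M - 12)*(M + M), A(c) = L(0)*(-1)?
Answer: -8584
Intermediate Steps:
A(c) = 3 (A(c) = (-3 + 0)*(-1) = -3*(-1) = 3)
l(M) = 2*M*(-12 + M) (l(M) = (-12 + M)*(2*M) = 2*M*(-12 + M))
148*(-4 + l(A(1))) = 148*(-4 + 2*3*(-12 + 3)) = 148*(-4 + 2*3*(-9)) = 148*(-4 - 54) = 148*(-58) = -8584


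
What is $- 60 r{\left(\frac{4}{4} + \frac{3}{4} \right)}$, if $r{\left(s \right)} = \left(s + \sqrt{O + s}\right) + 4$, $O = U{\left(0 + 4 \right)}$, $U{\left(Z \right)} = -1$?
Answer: $-345 - 30 \sqrt{3} \approx -396.96$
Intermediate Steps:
$O = -1$
$r{\left(s \right)} = 4 + s + \sqrt{-1 + s}$ ($r{\left(s \right)} = \left(s + \sqrt{-1 + s}\right) + 4 = 4 + s + \sqrt{-1 + s}$)
$- 60 r{\left(\frac{4}{4} + \frac{3}{4} \right)} = - 60 \left(4 + \left(\frac{4}{4} + \frac{3}{4}\right) + \sqrt{-1 + \left(\frac{4}{4} + \frac{3}{4}\right)}\right) = - 60 \left(4 + \left(4 \cdot \frac{1}{4} + 3 \cdot \frac{1}{4}\right) + \sqrt{-1 + \left(4 \cdot \frac{1}{4} + 3 \cdot \frac{1}{4}\right)}\right) = - 60 \left(4 + \left(1 + \frac{3}{4}\right) + \sqrt{-1 + \left(1 + \frac{3}{4}\right)}\right) = - 60 \left(4 + \frac{7}{4} + \sqrt{-1 + \frac{7}{4}}\right) = - 60 \left(4 + \frac{7}{4} + \sqrt{\frac{3}{4}}\right) = - 60 \left(4 + \frac{7}{4} + \frac{\sqrt{3}}{2}\right) = - 60 \left(\frac{23}{4} + \frac{\sqrt{3}}{2}\right) = -345 - 30 \sqrt{3}$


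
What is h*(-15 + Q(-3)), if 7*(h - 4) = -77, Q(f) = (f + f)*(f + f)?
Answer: -147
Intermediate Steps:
Q(f) = 4*f**2 (Q(f) = (2*f)*(2*f) = 4*f**2)
h = -7 (h = 4 + (1/7)*(-77) = 4 - 11 = -7)
h*(-15 + Q(-3)) = -7*(-15 + 4*(-3)**2) = -7*(-15 + 4*9) = -7*(-15 + 36) = -7*21 = -147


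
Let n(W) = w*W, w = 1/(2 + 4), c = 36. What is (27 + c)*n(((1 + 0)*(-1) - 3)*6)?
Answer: -252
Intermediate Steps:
w = ⅙ (w = 1/6 = ⅙ ≈ 0.16667)
n(W) = W/6
(27 + c)*n(((1 + 0)*(-1) - 3)*6) = (27 + 36)*((((1 + 0)*(-1) - 3)*6)/6) = 63*(((1*(-1) - 3)*6)/6) = 63*(((-1 - 3)*6)/6) = 63*((-4*6)/6) = 63*((⅙)*(-24)) = 63*(-4) = -252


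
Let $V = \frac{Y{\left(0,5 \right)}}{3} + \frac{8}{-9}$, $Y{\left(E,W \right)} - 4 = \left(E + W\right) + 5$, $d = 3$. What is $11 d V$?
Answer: $\frac{374}{3} \approx 124.67$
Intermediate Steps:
$Y{\left(E,W \right)} = 9 + E + W$ ($Y{\left(E,W \right)} = 4 + \left(\left(E + W\right) + 5\right) = 4 + \left(5 + E + W\right) = 9 + E + W$)
$V = \frac{34}{9}$ ($V = \frac{9 + 0 + 5}{3} + \frac{8}{-9} = 14 \cdot \frac{1}{3} + 8 \left(- \frac{1}{9}\right) = \frac{14}{3} - \frac{8}{9} = \frac{34}{9} \approx 3.7778$)
$11 d V = 11 \cdot 3 \cdot \frac{34}{9} = 33 \cdot \frac{34}{9} = \frac{374}{3}$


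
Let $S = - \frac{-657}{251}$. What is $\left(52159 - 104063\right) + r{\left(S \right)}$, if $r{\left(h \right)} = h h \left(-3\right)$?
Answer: $- \frac{3271298851}{63001} \approx -51925.0$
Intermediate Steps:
$S = \frac{657}{251}$ ($S = - \frac{-657}{251} = \left(-1\right) \left(- \frac{657}{251}\right) = \frac{657}{251} \approx 2.6175$)
$r{\left(h \right)} = - 3 h^{2}$ ($r{\left(h \right)} = h^{2} \left(-3\right) = - 3 h^{2}$)
$\left(52159 - 104063\right) + r{\left(S \right)} = \left(52159 - 104063\right) - 3 \left(\frac{657}{251}\right)^{2} = \left(52159 - 104063\right) - \frac{1294947}{63001} = -51904 - \frac{1294947}{63001} = - \frac{3271298851}{63001}$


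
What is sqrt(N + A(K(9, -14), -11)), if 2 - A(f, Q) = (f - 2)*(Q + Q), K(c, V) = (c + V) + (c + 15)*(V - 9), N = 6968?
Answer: 12*I*sqrt(37) ≈ 72.993*I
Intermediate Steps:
K(c, V) = V + c + (-9 + V)*(15 + c) (K(c, V) = (V + c) + (15 + c)*(-9 + V) = (V + c) + (-9 + V)*(15 + c) = V + c + (-9 + V)*(15 + c))
A(f, Q) = 2 - 2*Q*(-2 + f) (A(f, Q) = 2 - (f - 2)*(Q + Q) = 2 - (-2 + f)*2*Q = 2 - 2*Q*(-2 + f))
sqrt(N + A(K(9, -14), -11)) = sqrt(6968 + (2 + 4*(-11) - 2*(-11)*(-135 - 8*9 + 16*(-14) - 14*9))) = sqrt(6968 + (2 - 44 - 2*(-11)*(-135 - 72 - 224 - 126))) = sqrt(6968 + (2 - 44 - 2*(-11)*(-557))) = sqrt(6968 + (2 - 44 - 12254)) = sqrt(6968 - 12296) = sqrt(-5328) = 12*I*sqrt(37)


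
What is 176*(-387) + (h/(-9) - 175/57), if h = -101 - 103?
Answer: -3881267/57 ≈ -68092.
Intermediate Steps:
h = -204
176*(-387) + (h/(-9) - 175/57) = 176*(-387) + (-204/(-9) - 175/57) = -68112 + (-204*(-⅑) - 175*1/57) = -68112 + (68/3 - 175/57) = -68112 + 1117/57 = -3881267/57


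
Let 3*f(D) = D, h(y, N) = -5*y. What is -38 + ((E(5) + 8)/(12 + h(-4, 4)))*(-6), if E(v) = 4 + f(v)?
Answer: -649/16 ≈ -40.563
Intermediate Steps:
f(D) = D/3
E(v) = 4 + v/3
-38 + ((E(5) + 8)/(12 + h(-4, 4)))*(-6) = -38 + (((4 + (⅓)*5) + 8)/(12 - 5*(-4)))*(-6) = -38 + (((4 + 5/3) + 8)/(12 + 20))*(-6) = -38 + ((17/3 + 8)/32)*(-6) = -38 + ((41/3)*(1/32))*(-6) = -38 + (41/96)*(-6) = -38 - 41/16 = -649/16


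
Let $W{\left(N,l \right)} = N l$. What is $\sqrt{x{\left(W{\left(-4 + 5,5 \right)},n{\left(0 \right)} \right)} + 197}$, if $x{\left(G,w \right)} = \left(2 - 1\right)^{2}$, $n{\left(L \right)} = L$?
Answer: $3 \sqrt{22} \approx 14.071$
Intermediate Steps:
$x{\left(G,w \right)} = 1$ ($x{\left(G,w \right)} = 1^{2} = 1$)
$\sqrt{x{\left(W{\left(-4 + 5,5 \right)},n{\left(0 \right)} \right)} + 197} = \sqrt{1 + 197} = \sqrt{198} = 3 \sqrt{22}$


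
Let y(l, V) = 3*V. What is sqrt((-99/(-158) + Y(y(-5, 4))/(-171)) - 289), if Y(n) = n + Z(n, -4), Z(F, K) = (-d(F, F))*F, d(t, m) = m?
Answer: I*sqrt(23326791834)/9006 ≈ 16.959*I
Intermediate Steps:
Z(F, K) = -F**2 (Z(F, K) = (-F)*F = -F**2)
Y(n) = n - n**2
sqrt((-99/(-158) + Y(y(-5, 4))/(-171)) - 289) = sqrt((-99/(-158) + ((3*4)*(1 - 3*4))/(-171)) - 289) = sqrt((-99*(-1/158) + (12*(1 - 1*12))*(-1/171)) - 289) = sqrt((99/158 + (12*(1 - 12))*(-1/171)) - 289) = sqrt((99/158 + (12*(-11))*(-1/171)) - 289) = sqrt((99/158 - 132*(-1/171)) - 289) = sqrt((99/158 + 44/57) - 289) = sqrt(12595/9006 - 289) = sqrt(-2590139/9006) = I*sqrt(23326791834)/9006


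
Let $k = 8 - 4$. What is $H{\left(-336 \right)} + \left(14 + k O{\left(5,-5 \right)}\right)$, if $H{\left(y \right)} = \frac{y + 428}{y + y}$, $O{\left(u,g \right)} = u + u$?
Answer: $\frac{9049}{168} \approx 53.863$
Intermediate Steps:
$O{\left(u,g \right)} = 2 u$
$H{\left(y \right)} = \frac{428 + y}{2 y}$
$k = 4$ ($k = 8 - 4 = 4$)
$H{\left(-336 \right)} + \left(14 + k O{\left(5,-5 \right)}\right) = \frac{428 - 336}{2 \left(-336\right)} + \left(14 + 4 \cdot 2 \cdot 5\right) = \frac{1}{2} \left(- \frac{1}{336}\right) 92 + \left(14 + 4 \cdot 10\right) = - \frac{23}{168} + \left(14 + 40\right) = - \frac{23}{168} + 54 = \frac{9049}{168}$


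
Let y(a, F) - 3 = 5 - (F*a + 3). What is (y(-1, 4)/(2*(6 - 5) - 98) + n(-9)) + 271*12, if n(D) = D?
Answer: 103773/32 ≈ 3242.9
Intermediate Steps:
y(a, F) = 5 - F*a (y(a, F) = 3 + (5 - (F*a + 3)) = 3 + (5 - (3 + F*a)) = 3 + (5 + (-3 - F*a)) = 3 + (2 - F*a) = 5 - F*a)
(y(-1, 4)/(2*(6 - 5) - 98) + n(-9)) + 271*12 = ((5 - 1*4*(-1))/(2*(6 - 5) - 98) - 9) + 271*12 = ((5 + 4)/(2*1 - 98) - 9) + 3252 = (9/(2 - 98) - 9) + 3252 = (9/(-96) - 9) + 3252 = (-1/96*9 - 9) + 3252 = (-3/32 - 9) + 3252 = -291/32 + 3252 = 103773/32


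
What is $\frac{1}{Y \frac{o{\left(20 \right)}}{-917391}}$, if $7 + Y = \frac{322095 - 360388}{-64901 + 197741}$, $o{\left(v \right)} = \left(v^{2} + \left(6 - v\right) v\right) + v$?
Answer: $\frac{6093311022}{6777211} \approx 899.09$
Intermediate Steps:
$o{\left(v \right)} = v + v^{2} + v \left(6 - v\right)$ ($o{\left(v \right)} = \left(v^{2} + v \left(6 - v\right)\right) + v = v + v^{2} + v \left(6 - v\right)$)
$Y = - \frac{968173}{132840}$ ($Y = -7 + \frac{322095 - 360388}{-64901 + 197741} = -7 - \frac{38293}{132840} = - \frac{968173}{132840} \approx -7.2883$)
$\frac{1}{Y \frac{o{\left(20 \right)}}{-917391}} = \frac{1}{\left(- \frac{968173}{132840}\right) \frac{7 \cdot 20}{-917391}} = - \frac{132840}{968173 \cdot 140 \left(- \frac{1}{917391}\right)} = - \frac{132840}{968173 \left(- \frac{140}{917391}\right)} = \left(- \frac{132840}{968173}\right) \left(- \frac{917391}{140}\right) = \frac{6093311022}{6777211}$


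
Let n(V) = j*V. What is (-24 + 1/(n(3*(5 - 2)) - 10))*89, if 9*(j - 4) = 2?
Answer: -59719/28 ≈ -2132.8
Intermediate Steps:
j = 38/9 (j = 4 + (⅑)*2 = 4 + 2/9 = 38/9 ≈ 4.2222)
n(V) = 38*V/9
(-24 + 1/(n(3*(5 - 2)) - 10))*89 = (-24 + 1/(38*(3*(5 - 2))/9 - 10))*89 = (-24 + 1/(38*(3*3)/9 - 10))*89 = (-24 + 1/((38/9)*9 - 10))*89 = (-24 + 1/(38 - 10))*89 = (-24 + 1/28)*89 = -671/28*89 = -59719/28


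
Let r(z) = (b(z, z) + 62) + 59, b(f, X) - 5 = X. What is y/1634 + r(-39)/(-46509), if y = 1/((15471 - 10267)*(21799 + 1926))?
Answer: -5850507735897/3127600747239800 ≈ -0.0018706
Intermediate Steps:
b(f, X) = 5 + X
y = 1/123464900 (y = 1/(5204*23725) = 1/123464900 ≈ 8.0995e-9)
r(z) = 126 + z (r(z) = ((5 + z) + 62) + 59 = (67 + z) + 59 = 126 + z)
y/1634 + r(-39)/(-46509) = (1/123464900)/1634 + (126 - 39)/(-46509) = (1/123464900)*(1/1634) + 87*(-1/46509) = 1/201741646600 - 29/15503 = -5850507735897/3127600747239800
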